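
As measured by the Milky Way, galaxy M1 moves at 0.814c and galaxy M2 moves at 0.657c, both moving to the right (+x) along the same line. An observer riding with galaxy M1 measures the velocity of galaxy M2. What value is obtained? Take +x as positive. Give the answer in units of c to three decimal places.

β_A = 0.814, β_B = 0.657.
Transform to A's frame with the inverse velocity-addition law: u' = (u − v)/(1 − uv/c²), taking u = β_B and v = β_A.
u' = (0.657 − 0.814) / (1 − (0.814)(0.657)) = -0.1570/0.4652 = -0.3375.

-0.337c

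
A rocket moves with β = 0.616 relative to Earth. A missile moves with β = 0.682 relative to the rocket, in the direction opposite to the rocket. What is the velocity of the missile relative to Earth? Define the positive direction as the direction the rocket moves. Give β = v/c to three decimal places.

β = -0.114

With v = 0.616 and u' = -0.682 (in units of c),
u = (u' + v)/(1 + u'v/c²):
u = (-0.682 + 0.616) / (1 + (-0.682)·0.616) = -0.0660/0.5799 = -0.1138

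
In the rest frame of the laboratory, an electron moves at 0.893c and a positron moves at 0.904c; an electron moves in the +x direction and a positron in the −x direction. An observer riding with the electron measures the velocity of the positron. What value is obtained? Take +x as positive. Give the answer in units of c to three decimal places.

β_A = 0.893, β_B = -0.904.
Transform to A's frame with the inverse velocity-addition law: u' = (u − v)/(1 − uv/c²), taking u = β_B and v = β_A.
u' = (-0.904 − 0.893) / (1 − (0.893)(-0.904)) = -1.7970/1.8073 = -0.9943.

-0.994c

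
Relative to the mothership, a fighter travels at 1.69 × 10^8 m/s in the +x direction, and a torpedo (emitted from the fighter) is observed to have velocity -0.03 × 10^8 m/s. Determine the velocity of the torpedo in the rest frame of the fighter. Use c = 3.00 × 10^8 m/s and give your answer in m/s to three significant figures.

v = 0.563c, u = -0.010c.
Invert the composition law: u' = (u − v)/(1 − uv/c²).
u' = (-0.010 − 0.563) / (1 − (-0.010)(0.563)) = -0.5733/1.0056 = -0.5701.
u' = -0.5701 × 3.00 × 10^8 m/s.

-1.71 × 10^8 m/s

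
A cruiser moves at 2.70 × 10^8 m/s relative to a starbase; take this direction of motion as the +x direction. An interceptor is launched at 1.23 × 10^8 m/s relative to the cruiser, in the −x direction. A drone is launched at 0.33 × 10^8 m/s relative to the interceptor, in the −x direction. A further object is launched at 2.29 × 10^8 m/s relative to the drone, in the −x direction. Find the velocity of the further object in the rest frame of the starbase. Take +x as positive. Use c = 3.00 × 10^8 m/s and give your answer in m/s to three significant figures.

-2.34 × 10^7 m/s

Apply u = (u' + v)/(1 + u'v/c²) successively, working outward toward the starbase.
(Dividing each given speed by c = 3.00 × 10^8 m/s to work in units of c.)
Start: velocity of the cruiser relative to the starbase = 0.9000c.
Compose with the interceptor (u' = -0.410 in the cruiser frame): u_1 = (-0.410 + 0.900) / (1 + (-0.410)·0.900) = 0.4900/0.6310 = 0.7765.
Compose with the drone (u' = -0.110 in the interceptor frame): u_2 = (-0.110 + 0.777) / (1 + (-0.110)·0.777) = 0.6665/0.9146 = 0.7288.
Compose with the further object (u' = -0.763 in the drone frame): u_3 = (-0.763 + 0.729) / (1 + (-0.763)·0.729) = -0.0345/0.4437 = -0.0778.
So u = -0.0778 × 3.00 × 10^8 m/s.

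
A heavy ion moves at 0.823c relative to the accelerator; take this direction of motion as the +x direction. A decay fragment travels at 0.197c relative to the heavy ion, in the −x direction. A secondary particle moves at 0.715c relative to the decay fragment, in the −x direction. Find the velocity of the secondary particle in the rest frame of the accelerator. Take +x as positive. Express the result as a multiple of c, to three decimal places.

+0.069c

Apply u = (u' + v)/(1 + u'v/c²) successively, working outward toward the accelerator.
Start: velocity of the heavy ion relative to the accelerator = 0.8230c.
Compose with the decay fragment (u' = -0.197 in the heavy ion frame): u_1 = (-0.197 + 0.823) / (1 + (-0.197)·0.823) = 0.6260/0.8379 = 0.7471.
Compose with the secondary particle (u' = -0.715 in the decay fragment frame): u_2 = (-0.715 + 0.747) / (1 + (-0.715)·0.747) = 0.0321/0.4658 = 0.0690.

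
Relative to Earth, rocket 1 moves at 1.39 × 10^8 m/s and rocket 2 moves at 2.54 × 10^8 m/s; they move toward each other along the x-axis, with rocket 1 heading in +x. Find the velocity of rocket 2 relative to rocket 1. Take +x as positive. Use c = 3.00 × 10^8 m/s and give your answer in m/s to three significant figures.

β_A = 0.463, β_B = -0.847 (dividing each by c = 3.00 × 10^8 m/s).
Transform to A's frame with the inverse velocity-addition law: u' = (u − v)/(1 − uv/c²), taking u = β_B and v = β_A.
u' = (-0.847 − 0.463) / (1 − (0.463)(-0.847)) = -1.3100/1.3923 = -0.9409.
u' = -0.9409 × 3.00 × 10^8 m/s.

-2.82 × 10^8 m/s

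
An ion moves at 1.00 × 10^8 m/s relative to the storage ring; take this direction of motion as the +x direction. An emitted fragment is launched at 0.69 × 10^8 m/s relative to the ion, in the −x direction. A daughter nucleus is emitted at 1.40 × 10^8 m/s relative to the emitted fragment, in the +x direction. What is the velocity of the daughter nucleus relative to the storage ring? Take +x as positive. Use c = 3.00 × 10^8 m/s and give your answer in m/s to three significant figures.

Apply u = (u' + v)/(1 + u'v/c²) successively, working outward toward the storage ring.
(Dividing each given speed by c = 3.00 × 10^8 m/s to work in units of c.)
Start: velocity of the ion relative to the storage ring = 0.3333c.
Compose with the emitted fragment (u' = -0.230 in the ion frame): u_1 = (-0.230 + 0.333) / (1 + (-0.230)·0.333) = 0.1033/0.9233 = 0.1119.
Compose with the daughter nucleus (u' = 0.467 in the emitted fragment frame): u_2 = (0.467 + 0.112) / (1 + 0.467·0.112) = 0.5786/1.0522 = 0.5499.
So u = 0.5499 × 3.00 × 10^8 m/s.

+1.65 × 10^8 m/s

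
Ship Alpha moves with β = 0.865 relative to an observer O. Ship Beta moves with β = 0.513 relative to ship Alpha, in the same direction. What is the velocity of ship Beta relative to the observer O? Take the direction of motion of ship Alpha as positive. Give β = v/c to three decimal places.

β = 0.954

With v = 0.865 and u' = 0.513 (in units of c),
u = (u' + v)/(1 + u'v/c²):
u = (0.513 + 0.865) / (1 + 0.513·0.865) = 1.3780/1.4437 = 0.9545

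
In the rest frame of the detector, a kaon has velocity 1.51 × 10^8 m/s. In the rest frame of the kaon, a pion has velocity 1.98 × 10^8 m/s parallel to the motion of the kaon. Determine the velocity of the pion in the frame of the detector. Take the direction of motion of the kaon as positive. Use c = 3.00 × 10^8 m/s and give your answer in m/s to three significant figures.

In units of c (dividing by 3.00 × 10^8 m/s): v = 0.503, u' = 0.660.
u = (u' + v)/(1 + u'v/c²):
u = (0.660 + 0.503) / (1 + 0.660·0.503) = 1.1633/1.3322 = 0.8732
Converting back: u = 0.8732 × 3.00 × 10^8 m/s.

2.62 × 10^8 m/s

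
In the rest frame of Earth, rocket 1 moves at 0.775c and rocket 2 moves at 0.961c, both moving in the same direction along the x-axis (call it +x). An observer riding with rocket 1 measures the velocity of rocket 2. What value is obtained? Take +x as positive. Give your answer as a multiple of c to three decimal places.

+0.729c

β_A = 0.775, β_B = 0.961.
Transform to A's frame with the inverse velocity-addition law: u' = (u − v)/(1 − uv/c²), taking u = β_B and v = β_A.
u' = (0.961 − 0.775) / (1 − (0.775)(0.961)) = 0.1860/0.2552 = 0.7288.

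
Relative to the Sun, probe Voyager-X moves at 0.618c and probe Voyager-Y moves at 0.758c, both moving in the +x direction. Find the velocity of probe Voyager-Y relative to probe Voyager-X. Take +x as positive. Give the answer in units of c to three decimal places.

+0.263c

β_A = 0.618, β_B = 0.758.
Transform to A's frame with the inverse velocity-addition law: u' = (u − v)/(1 − uv/c²), taking u = β_B and v = β_A.
u' = (0.758 − 0.618) / (1 − (0.618)(0.758)) = 0.1400/0.5316 = 0.2634.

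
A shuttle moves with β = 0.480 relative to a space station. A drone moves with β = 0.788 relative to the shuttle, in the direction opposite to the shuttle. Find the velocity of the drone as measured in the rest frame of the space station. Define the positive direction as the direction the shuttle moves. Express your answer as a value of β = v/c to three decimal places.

β = -0.495

With v = 0.480 and u' = -0.788 (in units of c),
u = (u' + v)/(1 + u'v/c²):
u = (-0.788 + 0.480) / (1 + (-0.788)·0.480) = -0.3080/0.6218 = -0.4954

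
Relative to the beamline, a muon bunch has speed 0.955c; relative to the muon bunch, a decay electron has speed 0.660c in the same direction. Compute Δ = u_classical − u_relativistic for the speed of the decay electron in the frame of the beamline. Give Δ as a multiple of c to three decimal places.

Galilean: u_cl = 0.660 + 0.955 = 1.6150.
Relativistic: u_rel = (0.660 + 0.955) / (1 + 0.660·0.955) = 1.6150/1.6303 = 0.9906.
Δ = 1.6150 − 0.9906 = 0.6244.
(The classical prediction exceeds c; the relativistic result does not.)

Δ = 0.624c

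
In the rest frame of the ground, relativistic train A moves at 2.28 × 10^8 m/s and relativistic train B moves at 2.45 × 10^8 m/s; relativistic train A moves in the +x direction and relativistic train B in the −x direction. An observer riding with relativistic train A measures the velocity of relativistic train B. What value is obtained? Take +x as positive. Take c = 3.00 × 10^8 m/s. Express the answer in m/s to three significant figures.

β_A = 0.760, β_B = -0.817 (dividing each by c = 3.00 × 10^8 m/s).
Transform to A's frame with the inverse velocity-addition law: u' = (u − v)/(1 − uv/c²), taking u = β_B and v = β_A.
u' = (-0.817 − 0.760) / (1 − (0.760)(-0.817)) = -1.5767/1.6207 = -0.9729.
u' = -0.9729 × 3.00 × 10^8 m/s.

-2.92 × 10^8 m/s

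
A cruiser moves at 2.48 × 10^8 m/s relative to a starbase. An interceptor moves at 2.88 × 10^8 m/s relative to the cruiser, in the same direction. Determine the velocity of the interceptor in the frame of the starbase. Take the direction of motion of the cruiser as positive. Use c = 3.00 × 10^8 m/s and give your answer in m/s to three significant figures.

2.99 × 10^8 m/s

In units of c (dividing by 3.00 × 10^8 m/s): v = 0.827, u' = 0.960.
u = (u' + v)/(1 + u'v/c²):
u = (0.960 + 0.827) / (1 + 0.960·0.827) = 1.7867/1.7936 = 0.9961
(Galilean addition would give +1.787c, exceeding c.)
Converting back: u = 0.9961 × 3.00 × 10^8 m/s.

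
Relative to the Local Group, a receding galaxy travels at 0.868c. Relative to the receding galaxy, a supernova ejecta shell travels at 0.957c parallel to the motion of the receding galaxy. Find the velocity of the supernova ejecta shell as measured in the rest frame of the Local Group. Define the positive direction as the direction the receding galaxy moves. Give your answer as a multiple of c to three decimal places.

0.997c

With v = 0.868 and u' = 0.957 (in units of c),
u = (u' + v)/(1 + u'v/c²):
u = (0.957 + 0.868) / (1 + 0.957·0.868) = 1.8250/1.8307 = 0.9969
(Galilean addition would give +1.825c, exceeding c.)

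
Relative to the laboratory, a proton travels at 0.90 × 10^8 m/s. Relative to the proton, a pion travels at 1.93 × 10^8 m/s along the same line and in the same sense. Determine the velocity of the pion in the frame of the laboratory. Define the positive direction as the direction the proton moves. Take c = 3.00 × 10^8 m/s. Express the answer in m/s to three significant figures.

In units of c (dividing by 3.00 × 10^8 m/s): v = 0.300, u' = 0.643.
u = (u' + v)/(1 + u'v/c²):
u = (0.643 + 0.300) / (1 + 0.643·0.300) = 0.9433/1.1930 = 0.7907
(Galilean addition would give +0.943c.)
Converting back: u = 0.7907 × 3.00 × 10^8 m/s.

2.37 × 10^8 m/s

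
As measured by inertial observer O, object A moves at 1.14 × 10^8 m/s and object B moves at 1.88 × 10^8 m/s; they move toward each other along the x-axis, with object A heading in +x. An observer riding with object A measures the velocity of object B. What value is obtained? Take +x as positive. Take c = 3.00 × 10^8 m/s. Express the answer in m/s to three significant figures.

β_A = 0.380, β_B = -0.627 (dividing each by c = 3.00 × 10^8 m/s).
Transform to A's frame with the inverse velocity-addition law: u' = (u − v)/(1 − uv/c²), taking u = β_B and v = β_A.
u' = (-0.627 − 0.380) / (1 − (0.380)(-0.627)) = -1.0067/1.2381 = -0.8131.
u' = -0.8131 × 3.00 × 10^8 m/s.

-2.44 × 10^8 m/s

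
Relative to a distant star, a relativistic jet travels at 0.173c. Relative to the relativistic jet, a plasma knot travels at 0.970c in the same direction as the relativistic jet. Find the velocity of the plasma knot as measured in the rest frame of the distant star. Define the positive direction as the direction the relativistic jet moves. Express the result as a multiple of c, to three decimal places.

With v = 0.173 and u' = 0.970 (in units of c),
u = (u' + v)/(1 + u'v/c²):
u = (0.970 + 0.173) / (1 + 0.970·0.173) = 1.1430/1.1678 = 0.9788

0.979c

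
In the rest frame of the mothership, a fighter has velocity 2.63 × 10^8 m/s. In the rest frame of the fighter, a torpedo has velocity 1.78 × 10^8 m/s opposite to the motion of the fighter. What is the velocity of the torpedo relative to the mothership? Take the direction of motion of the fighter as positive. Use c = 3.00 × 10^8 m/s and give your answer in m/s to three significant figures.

+1.77 × 10^8 m/s

In units of c (dividing by 3.00 × 10^8 m/s): v = 0.877, u' = -0.593.
u = (u' + v)/(1 + u'v/c²):
u = (-0.593 + 0.877) / (1 + (-0.593)·0.877) = 0.2833/0.4798 = 0.5905
Converting back: u = 0.5905 × 3.00 × 10^8 m/s.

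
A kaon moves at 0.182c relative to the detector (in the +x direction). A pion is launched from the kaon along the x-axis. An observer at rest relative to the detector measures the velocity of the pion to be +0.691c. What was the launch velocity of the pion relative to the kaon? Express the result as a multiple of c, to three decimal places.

Invert the composition law: u' = (u − v)/(1 − uv/c²).
u' = (0.691 − 0.182) / (1 − (0.691)(0.182)) = 0.5090/0.8742 = 0.5822.

+0.582c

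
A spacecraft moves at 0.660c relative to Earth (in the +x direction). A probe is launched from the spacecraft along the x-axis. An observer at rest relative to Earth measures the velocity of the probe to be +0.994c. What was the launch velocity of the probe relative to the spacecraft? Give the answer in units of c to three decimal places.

Invert the composition law: u' = (u − v)/(1 − uv/c²).
u' = (0.994 − 0.660) / (1 − (0.994)(0.660)) = 0.3340/0.3440 = 0.9710.

+0.971c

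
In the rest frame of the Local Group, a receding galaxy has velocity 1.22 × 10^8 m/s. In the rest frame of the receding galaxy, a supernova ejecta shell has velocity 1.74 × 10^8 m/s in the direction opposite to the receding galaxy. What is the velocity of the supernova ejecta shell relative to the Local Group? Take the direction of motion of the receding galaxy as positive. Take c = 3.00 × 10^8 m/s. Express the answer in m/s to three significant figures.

In units of c (dividing by 3.00 × 10^8 m/s): v = 0.407, u' = -0.580.
u = (u' + v)/(1 + u'v/c²):
u = (-0.580 + 0.407) / (1 + (-0.580)·0.407) = -0.1733/0.7641 = -0.2268
Converting back: u = -0.2268 × 3.00 × 10^8 m/s.

-6.81 × 10^7 m/s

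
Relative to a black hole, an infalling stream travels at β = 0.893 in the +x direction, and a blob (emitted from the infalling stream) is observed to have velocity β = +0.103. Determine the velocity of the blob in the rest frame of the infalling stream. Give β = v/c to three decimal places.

Invert the composition law: u' = (u − v)/(1 − uv/c²).
u' = (0.103 − 0.893) / (1 − (0.103)(0.893)) = -0.7900/0.9080 = -0.8700.

β = -0.870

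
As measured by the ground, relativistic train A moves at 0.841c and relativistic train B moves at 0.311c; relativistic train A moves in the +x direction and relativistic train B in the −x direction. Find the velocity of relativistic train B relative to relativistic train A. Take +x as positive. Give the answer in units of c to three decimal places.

β_A = 0.841, β_B = -0.311.
Transform to A's frame with the inverse velocity-addition law: u' = (u − v)/(1 − uv/c²), taking u = β_B and v = β_A.
u' = (-0.311 − 0.841) / (1 − (0.841)(-0.311)) = -1.1520/1.2616 = -0.9132.

-0.913c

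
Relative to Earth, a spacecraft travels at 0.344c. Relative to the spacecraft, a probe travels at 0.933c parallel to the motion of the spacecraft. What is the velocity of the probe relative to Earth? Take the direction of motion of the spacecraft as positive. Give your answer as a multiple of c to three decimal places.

0.967c

With v = 0.344 and u' = 0.933 (in units of c),
u = (u' + v)/(1 + u'v/c²):
u = (0.933 + 0.344) / (1 + 0.933·0.344) = 1.2770/1.3210 = 0.9667
(Galilean addition would give +1.277c, exceeding c.)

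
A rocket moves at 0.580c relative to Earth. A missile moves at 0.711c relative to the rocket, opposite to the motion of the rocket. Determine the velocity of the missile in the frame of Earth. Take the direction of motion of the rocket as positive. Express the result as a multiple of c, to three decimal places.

-0.223c

With v = 0.580 and u' = -0.711 (in units of c),
u = (u' + v)/(1 + u'v/c²):
u = (-0.711 + 0.580) / (1 + (-0.711)·0.580) = -0.1310/0.5876 = -0.2229
(Galilean addition would give -0.131c.)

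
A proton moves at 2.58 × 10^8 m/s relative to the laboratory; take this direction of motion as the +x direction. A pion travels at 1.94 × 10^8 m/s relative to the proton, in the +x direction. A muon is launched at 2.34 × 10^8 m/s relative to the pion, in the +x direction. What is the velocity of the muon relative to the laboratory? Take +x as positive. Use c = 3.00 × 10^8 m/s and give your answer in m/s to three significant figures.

Apply u = (u' + v)/(1 + u'v/c²) successively, working outward toward the laboratory.
(Dividing each given speed by c = 3.00 × 10^8 m/s to work in units of c.)
Start: velocity of the proton relative to the laboratory = 0.8600c.
Compose with the pion (u' = 0.647 in the proton frame): u_1 = (0.647 + 0.860) / (1 + 0.647·0.860) = 1.5067/1.5561 = 0.9682.
Compose with the muon (u' = 0.780 in the pion frame): u_2 = (0.780 + 0.968) / (1 + 0.780·0.968) = 1.7482/1.7552 = 0.9960.
So u = 0.9960 × 3.00 × 10^8 m/s.

2.99 × 10^8 m/s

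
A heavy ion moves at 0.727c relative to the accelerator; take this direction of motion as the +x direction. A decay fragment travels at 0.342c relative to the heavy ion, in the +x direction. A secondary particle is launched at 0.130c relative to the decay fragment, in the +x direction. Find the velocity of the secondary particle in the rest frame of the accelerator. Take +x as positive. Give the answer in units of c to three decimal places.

0.887c

Apply u = (u' + v)/(1 + u'v/c²) successively, working outward toward the accelerator.
Start: velocity of the heavy ion relative to the accelerator = 0.7270c.
Compose with the decay fragment (u' = 0.342 in the heavy ion frame): u_1 = (0.342 + 0.727) / (1 + 0.342·0.727) = 1.0690/1.2486 = 0.8561.
Compose with the secondary particle (u' = 0.130 in the decay fragment frame): u_2 = (0.130 + 0.856) / (1 + 0.130·0.856) = 0.9861/1.1113 = 0.8874.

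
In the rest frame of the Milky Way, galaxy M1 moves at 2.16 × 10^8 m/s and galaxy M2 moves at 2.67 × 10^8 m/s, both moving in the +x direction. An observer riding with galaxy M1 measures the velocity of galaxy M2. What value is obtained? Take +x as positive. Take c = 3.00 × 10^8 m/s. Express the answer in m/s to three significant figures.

β_A = 0.720, β_B = 0.890 (dividing each by c = 3.00 × 10^8 m/s).
Transform to A's frame with the inverse velocity-addition law: u' = (u − v)/(1 − uv/c²), taking u = β_B and v = β_A.
u' = (0.890 − 0.720) / (1 − (0.720)(0.890)) = 0.1700/0.3592 = 0.4733.
u' = 0.4733 × 3.00 × 10^8 m/s.

+1.42 × 10^8 m/s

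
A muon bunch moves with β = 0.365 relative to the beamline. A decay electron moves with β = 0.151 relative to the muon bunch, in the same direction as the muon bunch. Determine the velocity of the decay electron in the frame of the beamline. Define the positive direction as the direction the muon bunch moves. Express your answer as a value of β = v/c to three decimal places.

β = 0.489

With v = 0.365 and u' = 0.151 (in units of c),
u = (u' + v)/(1 + u'v/c²):
u = (0.151 + 0.365) / (1 + 0.151·0.365) = 0.5160/1.0551 = 0.4890
(Galilean addition would give +0.516c.)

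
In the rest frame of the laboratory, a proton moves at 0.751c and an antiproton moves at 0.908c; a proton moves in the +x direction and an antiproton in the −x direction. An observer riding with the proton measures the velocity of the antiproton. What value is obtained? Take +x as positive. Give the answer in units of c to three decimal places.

-0.986c

β_A = 0.751, β_B = -0.908.
Transform to A's frame with the inverse velocity-addition law: u' = (u − v)/(1 − uv/c²), taking u = β_B and v = β_A.
u' = (-0.908 − 0.751) / (1 − (0.751)(-0.908)) = -1.6590/1.6819 = -0.9864.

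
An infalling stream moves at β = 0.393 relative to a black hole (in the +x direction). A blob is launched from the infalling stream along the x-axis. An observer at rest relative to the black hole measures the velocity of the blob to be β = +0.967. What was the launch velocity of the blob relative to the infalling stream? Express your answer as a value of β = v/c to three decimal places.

β = +0.926

Invert the composition law: u' = (u − v)/(1 − uv/c²).
u' = (0.967 − 0.393) / (1 − (0.967)(0.393)) = 0.5740/0.6200 = 0.9259.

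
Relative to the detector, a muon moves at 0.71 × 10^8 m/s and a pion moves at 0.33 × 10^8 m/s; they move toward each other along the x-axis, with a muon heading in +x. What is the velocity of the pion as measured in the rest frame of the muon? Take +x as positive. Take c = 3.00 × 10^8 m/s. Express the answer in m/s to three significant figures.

-1.01 × 10^8 m/s

β_A = 0.237, β_B = -0.110 (dividing each by c = 3.00 × 10^8 m/s).
Transform to A's frame with the inverse velocity-addition law: u' = (u − v)/(1 − uv/c²), taking u = β_B and v = β_A.
u' = (-0.110 − 0.237) / (1 − (0.237)(-0.110)) = -0.3467/1.0260 = -0.3379.
u' = -0.3379 × 3.00 × 10^8 m/s.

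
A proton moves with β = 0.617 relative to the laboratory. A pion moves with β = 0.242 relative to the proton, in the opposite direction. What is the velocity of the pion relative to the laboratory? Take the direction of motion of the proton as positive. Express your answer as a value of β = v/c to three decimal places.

β = +0.441

With v = 0.617 and u' = -0.242 (in units of c),
u = (u' + v)/(1 + u'v/c²):
u = (-0.242 + 0.617) / (1 + (-0.242)·0.617) = 0.3750/0.8507 = 0.4408
(Galilean addition would give +0.375c.)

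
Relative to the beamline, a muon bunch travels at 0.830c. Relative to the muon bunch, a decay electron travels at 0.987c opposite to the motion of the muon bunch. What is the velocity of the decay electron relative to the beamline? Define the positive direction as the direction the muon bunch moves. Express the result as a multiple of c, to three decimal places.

With v = 0.830 and u' = -0.987 (in units of c),
u = (u' + v)/(1 + u'v/c²):
u = (-0.987 + 0.830) / (1 + (-0.987)·0.830) = -0.1570/0.1808 = -0.8684
(Galilean addition would give -0.157c.)

-0.868c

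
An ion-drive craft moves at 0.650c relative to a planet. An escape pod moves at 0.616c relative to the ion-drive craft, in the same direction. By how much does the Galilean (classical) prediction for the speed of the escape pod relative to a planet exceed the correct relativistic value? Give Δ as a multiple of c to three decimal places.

Galilean: u_cl = 0.616 + 0.650 = 1.2660.
Relativistic: u_rel = (0.616 + 0.650) / (1 + 0.616·0.650) = 1.2660/1.4004 = 0.9040.
Δ = 1.2660 − 0.9040 = 0.3620.
(The classical prediction exceeds c; the relativistic result does not.)

Δ = 0.362c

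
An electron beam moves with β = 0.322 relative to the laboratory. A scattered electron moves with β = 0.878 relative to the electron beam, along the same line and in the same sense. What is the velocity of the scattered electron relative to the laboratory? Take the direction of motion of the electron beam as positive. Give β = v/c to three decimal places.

With v = 0.322 and u' = 0.878 (in units of c),
u = (u' + v)/(1 + u'v/c²):
u = (0.878 + 0.322) / (1 + 0.878·0.322) = 1.2000/1.2827 = 0.9355

β = 0.936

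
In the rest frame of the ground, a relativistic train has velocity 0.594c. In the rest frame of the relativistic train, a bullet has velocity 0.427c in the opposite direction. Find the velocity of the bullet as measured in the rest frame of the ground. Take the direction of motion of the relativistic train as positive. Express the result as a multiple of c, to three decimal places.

With v = 0.594 and u' = -0.427 (in units of c),
u = (u' + v)/(1 + u'v/c²):
u = (-0.427 + 0.594) / (1 + (-0.427)·0.594) = 0.1670/0.7464 = 0.2238
(Galilean addition would give +0.167c.)

+0.224c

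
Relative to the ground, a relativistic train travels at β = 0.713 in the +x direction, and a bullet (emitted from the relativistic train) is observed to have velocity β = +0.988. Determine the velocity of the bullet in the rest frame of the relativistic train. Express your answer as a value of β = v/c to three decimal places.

β = +0.930

Invert the composition law: u' = (u − v)/(1 − uv/c²).
u' = (0.988 − 0.713) / (1 − (0.988)(0.713)) = 0.2750/0.2956 = 0.9304.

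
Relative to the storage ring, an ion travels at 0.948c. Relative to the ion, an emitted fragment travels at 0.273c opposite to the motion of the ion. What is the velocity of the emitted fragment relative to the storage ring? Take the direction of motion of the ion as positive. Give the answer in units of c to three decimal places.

+0.911c

With v = 0.948 and u' = -0.273 (in units of c),
u = (u' + v)/(1 + u'v/c²):
u = (-0.273 + 0.948) / (1 + (-0.273)·0.948) = 0.6750/0.7412 = 0.9107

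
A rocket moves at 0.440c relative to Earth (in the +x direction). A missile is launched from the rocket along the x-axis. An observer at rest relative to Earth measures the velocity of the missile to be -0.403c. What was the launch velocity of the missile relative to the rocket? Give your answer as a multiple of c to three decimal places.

-0.716c

Invert the composition law: u' = (u − v)/(1 − uv/c²).
u' = (-0.403 − 0.440) / (1 − (-0.403)(0.440)) = -0.8430/1.1773 = -0.7160.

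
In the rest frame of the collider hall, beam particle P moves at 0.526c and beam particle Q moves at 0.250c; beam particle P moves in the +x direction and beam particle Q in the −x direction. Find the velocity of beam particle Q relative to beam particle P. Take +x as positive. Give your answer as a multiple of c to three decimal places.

β_A = 0.526, β_B = -0.250.
Transform to A's frame with the inverse velocity-addition law: u' = (u − v)/(1 − uv/c²), taking u = β_B and v = β_A.
u' = (-0.250 − 0.526) / (1 − (0.526)(-0.250)) = -0.7760/1.1315 = -0.6858.

-0.686c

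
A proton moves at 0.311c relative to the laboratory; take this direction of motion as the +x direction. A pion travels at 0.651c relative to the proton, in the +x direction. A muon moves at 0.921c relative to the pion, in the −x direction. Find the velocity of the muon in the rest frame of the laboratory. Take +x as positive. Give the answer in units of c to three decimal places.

Apply u = (u' + v)/(1 + u'v/c²) successively, working outward toward the laboratory.
Start: velocity of the proton relative to the laboratory = 0.3110c.
Compose with the pion (u' = 0.651 in the proton frame): u_1 = (0.651 + 0.311) / (1 + 0.651·0.311) = 0.9620/1.2025 = 0.8000.
Compose with the muon (u' = -0.921 in the pion frame): u_2 = (-0.921 + 0.800) / (1 + (-0.921)·0.800) = -0.1210/0.2632 = -0.4597.

-0.460c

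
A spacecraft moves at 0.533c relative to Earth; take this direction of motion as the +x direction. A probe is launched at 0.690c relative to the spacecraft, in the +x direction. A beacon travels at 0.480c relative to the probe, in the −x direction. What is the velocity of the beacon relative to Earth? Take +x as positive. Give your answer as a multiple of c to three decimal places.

Apply u = (u' + v)/(1 + u'v/c²) successively, working outward toward Earth.
Start: velocity of the spacecraft relative to Earth = 0.5330c.
Compose with the probe (u' = 0.690 in the spacecraft frame): u_1 = (0.690 + 0.533) / (1 + 0.690·0.533) = 1.2230/1.3678 = 0.8942.
Compose with the beacon (u' = -0.480 in the probe frame): u_2 = (-0.480 + 0.894) / (1 + (-0.480)·0.894) = 0.4142/0.5708 = 0.7256.

+0.726c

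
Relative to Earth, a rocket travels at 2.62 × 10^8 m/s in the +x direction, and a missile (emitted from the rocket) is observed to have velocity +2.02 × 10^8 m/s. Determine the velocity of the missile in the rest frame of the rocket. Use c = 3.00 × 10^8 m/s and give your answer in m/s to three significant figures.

-1.46 × 10^8 m/s

v = 0.873c, u = 0.673c.
Invert the composition law: u' = (u − v)/(1 − uv/c²).
u' = (0.673 − 0.873) / (1 − (0.673)(0.873)) = -0.2000/0.4120 = -0.4855.
u' = -0.4855 × 3.00 × 10^8 m/s.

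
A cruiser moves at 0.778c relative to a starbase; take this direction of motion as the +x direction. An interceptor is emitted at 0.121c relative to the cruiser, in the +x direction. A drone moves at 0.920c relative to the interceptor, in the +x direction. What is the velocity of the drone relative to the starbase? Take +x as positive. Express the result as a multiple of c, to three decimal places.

0.992c

Apply u = (u' + v)/(1 + u'v/c²) successively, working outward toward the starbase.
Start: velocity of the cruiser relative to the starbase = 0.7780c.
Compose with the interceptor (u' = 0.121 in the cruiser frame): u_1 = (0.121 + 0.778) / (1 + 0.121·0.778) = 0.8990/1.0941 = 0.8217.
Compose with the drone (u' = 0.920 in the interceptor frame): u_2 = (0.920 + 0.822) / (1 + 0.920·0.822) = 1.7417/1.7559 = 0.9919.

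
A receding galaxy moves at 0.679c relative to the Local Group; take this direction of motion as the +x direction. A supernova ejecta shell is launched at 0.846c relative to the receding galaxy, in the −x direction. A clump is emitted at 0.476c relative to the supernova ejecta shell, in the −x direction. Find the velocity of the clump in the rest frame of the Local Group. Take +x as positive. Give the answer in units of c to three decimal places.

Apply u = (u' + v)/(1 + u'v/c²) successively, working outward toward the Local Group.
Start: velocity of the receding galaxy relative to the Local Group = 0.6790c.
Compose with the supernova ejecta shell (u' = -0.846 in the receding galaxy frame): u_1 = (-0.846 + 0.679) / (1 + (-0.846)·0.679) = -0.1670/0.4256 = -0.3924.
Compose with the clump (u' = -0.476 in the supernova ejecta shell frame): u_2 = (-0.476 + (-0.392)) / (1 + (-0.476)·(-0.392)) = -0.8684/1.1868 = -0.7317.

-0.732c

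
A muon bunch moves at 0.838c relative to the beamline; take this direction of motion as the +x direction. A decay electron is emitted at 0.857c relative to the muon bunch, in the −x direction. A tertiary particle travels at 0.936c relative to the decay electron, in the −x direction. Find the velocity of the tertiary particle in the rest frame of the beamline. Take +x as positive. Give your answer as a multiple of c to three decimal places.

-0.944c

Apply u = (u' + v)/(1 + u'v/c²) successively, working outward toward the beamline.
Start: velocity of the muon bunch relative to the beamline = 0.8380c.
Compose with the decay electron (u' = -0.857 in the muon bunch frame): u_1 = (-0.857 + 0.838) / (1 + (-0.857)·0.838) = -0.0190/0.2818 = -0.0674.
Compose with the tertiary particle (u' = -0.936 in the decay electron frame): u_2 = (-0.936 + (-0.067)) / (1 + (-0.936)·(-0.067)) = -1.0034/1.0631 = -0.9439.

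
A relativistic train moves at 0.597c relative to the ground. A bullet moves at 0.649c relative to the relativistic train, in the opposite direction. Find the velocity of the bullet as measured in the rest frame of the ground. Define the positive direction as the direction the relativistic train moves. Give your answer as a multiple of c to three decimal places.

-0.085c

With v = 0.597 and u' = -0.649 (in units of c),
u = (u' + v)/(1 + u'v/c²):
u = (-0.649 + 0.597) / (1 + (-0.649)·0.597) = -0.0520/0.6125 = -0.0849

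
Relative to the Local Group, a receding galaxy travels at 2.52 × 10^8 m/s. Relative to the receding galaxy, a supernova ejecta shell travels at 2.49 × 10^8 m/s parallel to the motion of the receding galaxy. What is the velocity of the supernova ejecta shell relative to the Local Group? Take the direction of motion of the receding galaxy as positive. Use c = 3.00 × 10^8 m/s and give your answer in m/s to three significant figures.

In units of c (dividing by 3.00 × 10^8 m/s): v = 0.840, u' = 0.830.
u = (u' + v)/(1 + u'v/c²):
u = (0.830 + 0.840) / (1 + 0.830·0.840) = 1.6700/1.6972 = 0.9840
(Galilean addition would give +1.670c, exceeding c.)
Converting back: u = 0.9840 × 3.00 × 10^8 m/s.

2.95 × 10^8 m/s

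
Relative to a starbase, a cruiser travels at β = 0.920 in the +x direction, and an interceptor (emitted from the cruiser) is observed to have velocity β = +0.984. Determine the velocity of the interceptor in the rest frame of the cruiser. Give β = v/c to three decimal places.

Invert the composition law: u' = (u − v)/(1 − uv/c²).
u' = (0.984 − 0.920) / (1 − (0.984)(0.920)) = 0.0640/0.0947 = 0.6757.

β = +0.676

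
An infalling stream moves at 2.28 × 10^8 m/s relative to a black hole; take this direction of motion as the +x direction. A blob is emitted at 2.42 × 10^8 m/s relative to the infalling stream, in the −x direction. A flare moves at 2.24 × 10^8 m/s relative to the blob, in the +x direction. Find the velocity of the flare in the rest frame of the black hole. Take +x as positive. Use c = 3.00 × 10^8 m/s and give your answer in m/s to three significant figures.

Apply u = (u' + v)/(1 + u'v/c²) successively, working outward toward the black hole.
(Dividing each given speed by c = 3.00 × 10^8 m/s to work in units of c.)
Start: velocity of the infalling stream relative to the black hole = 0.7600c.
Compose with the blob (u' = -0.807 in the infalling stream frame): u_1 = (-0.807 + 0.760) / (1 + (-0.807)·0.760) = -0.0467/0.3869 = -0.1206.
Compose with the flare (u' = 0.747 in the blob frame): u_2 = (0.747 + (-0.121)) / (1 + 0.747·(-0.121)) = 0.6261/0.9099 = 0.6880.
So u = 0.6880 × 3.00 × 10^8 m/s.

+2.06 × 10^8 m/s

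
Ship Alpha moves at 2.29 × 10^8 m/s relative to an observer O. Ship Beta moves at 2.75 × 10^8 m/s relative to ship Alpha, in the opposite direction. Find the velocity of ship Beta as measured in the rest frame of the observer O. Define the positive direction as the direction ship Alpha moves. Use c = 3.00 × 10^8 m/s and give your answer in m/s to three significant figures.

-1.53 × 10^8 m/s

In units of c (dividing by 3.00 × 10^8 m/s): v = 0.763, u' = -0.917.
u = (u' + v)/(1 + u'v/c²):
u = (-0.917 + 0.763) / (1 + (-0.917)·0.763) = -0.1533/0.3003 = -0.5106
Converting back: u = -0.5106 × 3.00 × 10^8 m/s.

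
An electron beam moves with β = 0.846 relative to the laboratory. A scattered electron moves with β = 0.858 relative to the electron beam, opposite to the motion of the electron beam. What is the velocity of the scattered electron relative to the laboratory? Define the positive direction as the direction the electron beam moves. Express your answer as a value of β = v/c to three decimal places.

With v = 0.846 and u' = -0.858 (in units of c),
u = (u' + v)/(1 + u'v/c²):
u = (-0.858 + 0.846) / (1 + (-0.858)·0.846) = -0.0120/0.2741 = -0.0438

β = -0.044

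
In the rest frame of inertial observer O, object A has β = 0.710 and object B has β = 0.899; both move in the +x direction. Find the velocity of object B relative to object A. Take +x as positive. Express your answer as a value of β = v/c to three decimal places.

β_A = 0.710, β_B = 0.899.
Transform to A's frame with the inverse velocity-addition law: u' = (u − v)/(1 − uv/c²), taking u = β_B and v = β_A.
u' = (0.899 − 0.710) / (1 − (0.710)(0.899)) = 0.1890/0.3617 = 0.5225.

β = +0.523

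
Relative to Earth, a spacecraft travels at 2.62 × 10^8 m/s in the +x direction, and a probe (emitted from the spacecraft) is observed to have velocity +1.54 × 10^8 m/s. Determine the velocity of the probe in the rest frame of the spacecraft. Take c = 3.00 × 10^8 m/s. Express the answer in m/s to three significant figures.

-1.96 × 10^8 m/s

v = 0.873c, u = 0.513c.
Invert the composition law: u' = (u − v)/(1 − uv/c²).
u' = (0.513 − 0.873) / (1 − (0.513)(0.873)) = -0.3600/0.5517 = -0.6525.
u' = -0.6525 × 3.00 × 10^8 m/s.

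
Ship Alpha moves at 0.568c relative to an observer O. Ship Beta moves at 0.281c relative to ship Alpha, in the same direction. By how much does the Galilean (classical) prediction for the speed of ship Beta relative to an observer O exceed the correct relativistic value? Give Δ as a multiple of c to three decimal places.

Δ = 0.117c

Galilean: u_cl = 0.281 + 0.568 = 0.8490.
Relativistic: u_rel = (0.281 + 0.568) / (1 + 0.281·0.568) = 0.8490/1.1596 = 0.7321.
Δ = 0.8490 − 0.7321 = 0.1169.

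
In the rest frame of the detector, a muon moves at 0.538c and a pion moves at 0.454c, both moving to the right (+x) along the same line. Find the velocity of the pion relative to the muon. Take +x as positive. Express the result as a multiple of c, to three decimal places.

-0.111c

β_A = 0.538, β_B = 0.454.
Transform to A's frame with the inverse velocity-addition law: u' = (u − v)/(1 − uv/c²), taking u = β_B and v = β_A.
u' = (0.454 − 0.538) / (1 − (0.538)(0.454)) = -0.0840/0.7557 = -0.1111.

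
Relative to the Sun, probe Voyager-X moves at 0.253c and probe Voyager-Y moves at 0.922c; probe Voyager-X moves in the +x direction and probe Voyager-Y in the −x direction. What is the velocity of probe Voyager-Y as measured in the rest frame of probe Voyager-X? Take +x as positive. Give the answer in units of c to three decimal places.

β_A = 0.253, β_B = -0.922.
Transform to A's frame with the inverse velocity-addition law: u' = (u − v)/(1 − uv/c²), taking u = β_B and v = β_A.
u' = (-0.922 − 0.253) / (1 − (0.253)(-0.922)) = -1.1750/1.2333 = -0.9528.

-0.953c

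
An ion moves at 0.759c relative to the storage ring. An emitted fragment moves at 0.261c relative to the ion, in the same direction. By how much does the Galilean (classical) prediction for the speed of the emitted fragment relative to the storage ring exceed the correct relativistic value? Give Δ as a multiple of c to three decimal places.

Galilean: u_cl = 0.261 + 0.759 = 1.0200.
Relativistic: u_rel = (0.261 + 0.759) / (1 + 0.261·0.759) = 1.0200/1.1981 = 0.8513.
Δ = 1.0200 − 0.8513 = 0.1687.
(The classical prediction exceeds c; the relativistic result does not.)

Δ = 0.169c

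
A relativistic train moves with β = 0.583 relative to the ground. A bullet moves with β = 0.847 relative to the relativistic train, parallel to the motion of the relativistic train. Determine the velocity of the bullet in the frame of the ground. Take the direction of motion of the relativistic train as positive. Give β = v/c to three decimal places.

With v = 0.583 and u' = 0.847 (in units of c),
u = (u' + v)/(1 + u'v/c²):
u = (0.847 + 0.583) / (1 + 0.847·0.583) = 1.4300/1.4938 = 0.9573
(Galilean addition would give +1.430c, exceeding c.)

β = 0.957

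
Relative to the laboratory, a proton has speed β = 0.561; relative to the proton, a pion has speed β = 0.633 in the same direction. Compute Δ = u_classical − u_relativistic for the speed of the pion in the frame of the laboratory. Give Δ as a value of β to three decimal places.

Δ = 0.313

Galilean: u_cl = 0.633 + 0.561 = 1.1940.
Relativistic: u_rel = (0.633 + 0.561) / (1 + 0.633·0.561) = 1.1940/1.3551 = 0.8811.
Δ = 1.1940 − 0.8811 = 0.3129.
(The classical prediction exceeds c; the relativistic result does not.)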